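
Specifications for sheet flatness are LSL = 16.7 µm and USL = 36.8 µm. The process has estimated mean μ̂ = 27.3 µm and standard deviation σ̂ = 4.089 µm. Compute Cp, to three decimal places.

0.819

Cp = (USL − LSL) / (6σ̂) = (36.8 − 16.7) / (6 × 4.089) = 20.1000 / 24.5340 = 0.8193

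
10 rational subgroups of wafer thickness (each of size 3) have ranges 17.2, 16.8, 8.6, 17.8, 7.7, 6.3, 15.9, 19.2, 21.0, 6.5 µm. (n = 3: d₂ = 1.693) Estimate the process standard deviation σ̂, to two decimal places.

8.09

R̄ = (17.2 + 16.8 + 8.6 + 17.8 + 7.7 + 6.3 + 15.9 + 19.2 + 21.0 + 6.5) / 10 = 13.7000
σ̂ = R̄ / d₂ = 13.7000 / 1.693 = 8.0921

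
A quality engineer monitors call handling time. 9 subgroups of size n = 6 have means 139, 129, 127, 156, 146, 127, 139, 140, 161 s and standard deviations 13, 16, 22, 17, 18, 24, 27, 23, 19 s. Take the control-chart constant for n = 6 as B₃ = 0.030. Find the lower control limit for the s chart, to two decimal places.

s̄ = (13 + 16 + 22 + 17 + 18 + 24 + 27 + 23 + 19) / 9 = 19.8889
LCL_s = B₃·s̄ = 0.030 × 19.8889 = 0.5967

0.60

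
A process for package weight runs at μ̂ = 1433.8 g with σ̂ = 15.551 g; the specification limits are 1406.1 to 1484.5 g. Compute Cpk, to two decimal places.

0.59

Cpu = (USL − μ̂) / (3σ̂) = (1484.5 − 1433.8) / (3 × 15.551) = 1.0867; Cpl = (μ̂ − LSL) / (3σ̂) = (1433.8 − 1406.1) / (3 × 15.551) = 0.5937; Cpk = min(Cpu, Cpl) = 0.5937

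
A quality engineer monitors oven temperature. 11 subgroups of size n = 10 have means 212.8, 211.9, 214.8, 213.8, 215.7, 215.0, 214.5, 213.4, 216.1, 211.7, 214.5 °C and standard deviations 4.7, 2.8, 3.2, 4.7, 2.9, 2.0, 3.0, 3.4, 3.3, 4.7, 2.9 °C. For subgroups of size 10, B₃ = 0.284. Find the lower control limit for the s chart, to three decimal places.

s̄ = (4.7 + 2.8 + 3.2 + 4.7 + 2.9 + 2.0 + 3.0 + 3.4 + 3.3 + 4.7 + 2.9) / 11 = 3.4182
LCL_s = B₃·s̄ = 0.284 × 3.4182 = 0.9708

0.971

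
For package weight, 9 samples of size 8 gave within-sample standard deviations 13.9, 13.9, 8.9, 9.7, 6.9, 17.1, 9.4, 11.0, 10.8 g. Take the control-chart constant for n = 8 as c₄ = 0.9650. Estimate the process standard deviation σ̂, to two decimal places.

11.70

s̄ = (13.9 + 13.9 + 8.9 + 9.7 + 6.9 + 17.1 + 9.4 + 11.0 + 10.8) / 9 = 11.2889
σ̂ = s̄ / c₄ = 11.2889 / 0.9650 = 11.6983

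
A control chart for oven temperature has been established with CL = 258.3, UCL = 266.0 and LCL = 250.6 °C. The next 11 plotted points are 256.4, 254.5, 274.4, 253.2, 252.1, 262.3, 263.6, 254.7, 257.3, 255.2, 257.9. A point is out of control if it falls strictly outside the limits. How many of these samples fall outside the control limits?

1

Compare each point to [250.6, 266.0]: sample 3 = 274.4 > UCL.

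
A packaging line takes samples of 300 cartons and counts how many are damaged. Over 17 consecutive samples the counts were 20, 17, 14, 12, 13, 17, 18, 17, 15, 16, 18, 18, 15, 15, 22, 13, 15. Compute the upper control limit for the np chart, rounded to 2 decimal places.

p̄ = Σdᵢ / (k·n) = 275 / (17 × 300) = 0.05392
UCL = np̄ + 3·√(np̄(1−p̄)) = 16.1765 + 3 × √(16.1765×0.94608) = 16.1765 + 3 × 3.9121 = 27.9126

27.91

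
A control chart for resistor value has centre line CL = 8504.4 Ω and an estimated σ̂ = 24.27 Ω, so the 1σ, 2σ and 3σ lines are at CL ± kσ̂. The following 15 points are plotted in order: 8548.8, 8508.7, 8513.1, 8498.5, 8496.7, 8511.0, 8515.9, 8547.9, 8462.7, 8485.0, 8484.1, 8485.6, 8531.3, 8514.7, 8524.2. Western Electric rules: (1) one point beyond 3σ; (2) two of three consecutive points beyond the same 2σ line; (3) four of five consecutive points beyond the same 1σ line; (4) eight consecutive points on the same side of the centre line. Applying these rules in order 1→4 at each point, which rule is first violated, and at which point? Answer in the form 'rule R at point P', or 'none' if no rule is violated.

Zone of each point (C = within 1σ̂, B = 1σ̂–2σ̂, A = 2σ̂–3σ̂, * = beyond 3σ̂; sign = side of CL): 1:+B, 2:+C, 3:+C, 4:-C, 5:-C, 6:+C, 7:+C, 8:+B, 9:-B, 10:-C, 11:-C, 12:-C, 13:+B, 14:+C, 15:+C
No rule fires across all 15 points.

none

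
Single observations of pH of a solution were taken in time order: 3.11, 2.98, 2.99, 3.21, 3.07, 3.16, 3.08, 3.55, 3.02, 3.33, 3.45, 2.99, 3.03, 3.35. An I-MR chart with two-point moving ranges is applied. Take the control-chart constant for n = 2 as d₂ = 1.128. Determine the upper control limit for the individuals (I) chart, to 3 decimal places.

X̄ = (3.11 + 2.98 + 2.99 + 3.21 + 3.07 + 3.16 + 3.08 + 3.55 + 3.02 + 3.33 + 3.45 + 2.99 + 3.03 + 3.35) / 14 = 3.1657
Moving ranges: 0.13, 0.01, 0.22, 0.14, 0.09, 0.08, 0.47, 0.53, 0.31, 0.12, 0.46, 0.04, 0.32; M̄R̄ = 2.9200 / 13 = 0.2246
UCL = X̄ + 3·M̄R̄/d₂ = 3.1657 + 3 × 0.2246 / 1.128 = 3.7631

3.763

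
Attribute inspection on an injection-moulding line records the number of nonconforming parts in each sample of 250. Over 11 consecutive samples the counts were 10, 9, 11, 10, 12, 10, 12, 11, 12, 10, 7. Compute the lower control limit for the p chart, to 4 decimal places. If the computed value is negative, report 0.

p̄ = Σdᵢ / (k·n) = 114 / (11 × 250) = 0.04145
LCL = p̄ − 3·√(p̄(1−p̄)/n) = 0.04145 − 3 × 0.01261 = 0.00363

0.0036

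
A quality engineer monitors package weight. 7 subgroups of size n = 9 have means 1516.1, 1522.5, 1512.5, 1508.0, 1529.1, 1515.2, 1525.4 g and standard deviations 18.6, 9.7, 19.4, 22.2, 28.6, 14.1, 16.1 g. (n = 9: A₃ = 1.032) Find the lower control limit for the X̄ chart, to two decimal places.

1499.43

X̄̄ = (1516.1 + 1522.5 + 1512.5 + 1508.0 + 1529.1 + 1515.2 + 1525.4) / 7 = 1518.4000
s̄ = (18.6 + 9.7 + 19.4 + 22.2 + 28.6 + 14.1 + 16.1) / 7 = 18.3857
LCL = X̄̄ − A₃·s̄ = 1518.4000 − 1.032 × 18.3857 = 1499.4259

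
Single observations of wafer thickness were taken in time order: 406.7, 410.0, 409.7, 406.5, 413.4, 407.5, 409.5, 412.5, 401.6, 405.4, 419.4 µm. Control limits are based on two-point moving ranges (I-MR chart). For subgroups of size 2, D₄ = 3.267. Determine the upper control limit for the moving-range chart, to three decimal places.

17.413

Moving ranges: 3.3, 0.3, 3.2, 6.9, 5.9, 2.0, 3.0, 10.9, 3.8, 14.0; M̄R̄ = 53.3000 / 10 = 5.3300
UCL_MR = D₄·M̄R̄ = 3.267 × 5.3300 = 17.4131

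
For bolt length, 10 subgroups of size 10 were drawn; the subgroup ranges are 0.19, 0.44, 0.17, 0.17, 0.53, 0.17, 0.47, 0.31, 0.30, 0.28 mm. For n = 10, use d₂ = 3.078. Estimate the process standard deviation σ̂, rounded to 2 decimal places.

R̄ = (0.19 + 0.44 + 0.17 + 0.17 + 0.53 + 0.17 + 0.47 + 0.31 + 0.30 + 0.28) / 10 = 0.3030
σ̂ = R̄ / d₂ = 0.3030 / 3.078 = 0.0984

0.10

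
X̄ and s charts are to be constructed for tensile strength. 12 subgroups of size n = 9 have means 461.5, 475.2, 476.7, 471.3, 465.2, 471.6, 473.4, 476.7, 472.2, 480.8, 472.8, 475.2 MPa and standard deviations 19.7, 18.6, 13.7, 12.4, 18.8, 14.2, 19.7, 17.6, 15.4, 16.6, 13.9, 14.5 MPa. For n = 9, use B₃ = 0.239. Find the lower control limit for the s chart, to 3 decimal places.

s̄ = (19.7 + 18.6 + 13.7 + 12.4 + 18.8 + 14.2 + 19.7 + 17.6 + 15.4 + 16.6 + 13.9 + 14.5) / 12 = 16.2583
LCL_s = B₃·s̄ = 0.239 × 16.2583 = 3.8857

3.886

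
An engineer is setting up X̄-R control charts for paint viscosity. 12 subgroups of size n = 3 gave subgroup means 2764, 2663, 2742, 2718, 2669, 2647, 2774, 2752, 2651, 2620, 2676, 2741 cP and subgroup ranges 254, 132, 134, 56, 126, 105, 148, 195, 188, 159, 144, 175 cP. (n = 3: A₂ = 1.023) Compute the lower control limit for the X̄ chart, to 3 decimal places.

2546.603

X̄̄ = (2764 + 2663 + 2742 + 2718 + 2669 + 2647 + 2774 + 2752 + 2651 + 2620 + 2676 + 2741) / 12 = 32417.0000 / 12 = 2701.4167
R̄ = (254 + 132 + 134 + 56 + 126 + 105 + 148 + 195 + 188 + 159 + 144 + 175) / 12 = 1816.0000 / 12 = 151.3333
LCL = X̄̄ − A₂·R̄ = 2701.4167 − 1.023 × 151.3333 = 2546.6027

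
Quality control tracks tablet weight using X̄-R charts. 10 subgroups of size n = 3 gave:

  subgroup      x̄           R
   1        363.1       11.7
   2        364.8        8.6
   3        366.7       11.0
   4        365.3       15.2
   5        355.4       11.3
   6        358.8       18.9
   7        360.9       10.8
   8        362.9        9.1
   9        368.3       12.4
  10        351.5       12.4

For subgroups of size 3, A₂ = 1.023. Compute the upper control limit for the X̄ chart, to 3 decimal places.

X̄̄ = (363.1 + 364.8 + 366.7 + 365.3 + 355.4 + 358.8 + 360.9 + 362.9 + 368.3 + 351.5) / 10 = 3617.7000 / 10 = 361.7700
R̄ = (11.7 + 8.6 + 11.0 + 15.2 + 11.3 + 18.9 + 10.8 + 9.1 + 12.4 + 12.4) / 10 = 121.4000 / 10 = 12.1400
UCL = X̄̄ + A₂·R̄ = 361.7700 + 1.023 × 12.1400 = 374.1892

374.189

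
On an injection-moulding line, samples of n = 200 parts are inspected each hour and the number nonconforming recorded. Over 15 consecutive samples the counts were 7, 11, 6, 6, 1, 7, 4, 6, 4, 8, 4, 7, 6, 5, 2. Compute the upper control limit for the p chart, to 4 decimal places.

p̄ = Σdᵢ / (k·n) = 84 / (15 × 200) = 0.02800
UCL = p̄ + 3·√(p̄(1−p̄)/n) = 0.02800 + 3 × √(0.02800×0.97200/200) = 0.02800 + 3 × 0.01167 = 0.06300

0.0630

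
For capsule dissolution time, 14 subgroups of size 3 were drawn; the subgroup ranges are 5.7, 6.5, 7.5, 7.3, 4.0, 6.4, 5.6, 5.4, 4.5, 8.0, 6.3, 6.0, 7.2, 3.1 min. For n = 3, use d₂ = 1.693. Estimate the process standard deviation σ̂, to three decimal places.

3.523

R̄ = (5.7 + 6.5 + 7.5 + 7.3 + 4.0 + 6.4 + 5.6 + 5.4 + 4.5 + 8.0 + 6.3 + 6.0 + 7.2 + 3.1) / 14 = 5.9643
σ̂ = R̄ / d₂ = 5.9643 / 1.693 = 3.5229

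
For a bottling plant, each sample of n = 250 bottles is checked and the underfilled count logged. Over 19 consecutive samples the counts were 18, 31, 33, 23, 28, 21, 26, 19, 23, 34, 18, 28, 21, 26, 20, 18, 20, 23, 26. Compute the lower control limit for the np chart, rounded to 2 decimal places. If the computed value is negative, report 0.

p̄ = Σdᵢ / (k·n) = 456 / (19 × 250) = 0.09600
LCL = np̄ − 3·√(np̄(1−p̄)) = 24.0000 − 3 × 4.6579 = 10.0263

10.03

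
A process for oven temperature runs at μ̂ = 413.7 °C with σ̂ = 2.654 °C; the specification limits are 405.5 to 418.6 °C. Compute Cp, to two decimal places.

Cp = (USL − LSL) / (6σ̂) = (418.6 − 405.5) / (6 × 2.654) = 13.1000 / 15.9240 = 0.8227

0.82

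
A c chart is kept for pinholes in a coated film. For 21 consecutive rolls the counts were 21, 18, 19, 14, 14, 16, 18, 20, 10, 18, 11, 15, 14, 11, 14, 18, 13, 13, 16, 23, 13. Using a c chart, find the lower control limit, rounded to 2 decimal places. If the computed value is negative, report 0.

c̄ = (21 + 18 + 19 + 14 + 14 + 16 + 18 + 20 + 10 + 18 + 11 + 15 + 14 + 11 + 14 + 18 + 13 + 13 + 16 + 23 + 13) / 21 = 329 / 21 = 15.6667
LCL = c̄ − 3√c̄ = 15.6667 − 3 × 3.9581 = 3.7923

3.79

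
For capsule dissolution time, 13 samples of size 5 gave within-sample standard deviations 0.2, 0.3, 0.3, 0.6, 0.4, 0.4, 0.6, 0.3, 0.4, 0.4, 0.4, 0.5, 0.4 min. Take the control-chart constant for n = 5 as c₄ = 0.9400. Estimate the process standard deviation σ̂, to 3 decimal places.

0.426

s̄ = (0.2 + 0.3 + 0.3 + 0.6 + 0.4 + 0.4 + 0.6 + 0.3 + 0.4 + 0.4 + 0.4 + 0.5 + 0.4) / 13 = 0.4000
σ̂ = s̄ / c₄ = 0.4000 / 0.9400 = 0.4255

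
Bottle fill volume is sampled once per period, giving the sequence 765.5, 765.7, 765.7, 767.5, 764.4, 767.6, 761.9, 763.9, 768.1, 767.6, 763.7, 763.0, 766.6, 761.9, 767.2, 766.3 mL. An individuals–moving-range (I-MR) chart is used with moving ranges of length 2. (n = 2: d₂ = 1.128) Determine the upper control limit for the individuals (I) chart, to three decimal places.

772.469

X̄ = (765.5 + 765.7 + 765.7 + 767.5 + 764.4 + 767.6 + 761.9 + 763.9 + 768.1 + 767.6 + 763.7 + 763.0 + 766.6 + 761.9 + 767.2 + 766.3) / 16 = 765.4125
Moving ranges: 0.2, 0.0, 1.8, 3.1, 3.2, 5.7, 2.0, 4.2, 0.5, 3.9, 0.7, 3.6, 4.7, 5.3, 0.9; M̄R̄ = 39.8000 / 15 = 2.6533
UCL = X̄ + 3·M̄R̄/d₂ = 765.4125 + 3 × 2.6533 / 1.128 = 772.4692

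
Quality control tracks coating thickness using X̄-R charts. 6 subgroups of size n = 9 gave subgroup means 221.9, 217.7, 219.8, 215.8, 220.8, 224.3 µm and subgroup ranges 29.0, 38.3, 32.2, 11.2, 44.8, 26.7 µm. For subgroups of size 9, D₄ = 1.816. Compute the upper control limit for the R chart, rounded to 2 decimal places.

55.15

R̄ = (29.0 + 38.3 + 32.2 + 11.2 + 44.8 + 26.7) / 6 = 182.2000 / 6 = 30.3667
UCL_R = D₄·R̄ = 1.816 × 30.3667 = 55.1459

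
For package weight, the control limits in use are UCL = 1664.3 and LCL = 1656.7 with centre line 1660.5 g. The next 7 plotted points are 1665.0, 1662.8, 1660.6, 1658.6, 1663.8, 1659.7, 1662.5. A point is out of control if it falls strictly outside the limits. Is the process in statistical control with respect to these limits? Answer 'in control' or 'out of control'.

out of control

Compare each point to [1656.7, 1664.3]: sample 1 = 1665.0 > UCL.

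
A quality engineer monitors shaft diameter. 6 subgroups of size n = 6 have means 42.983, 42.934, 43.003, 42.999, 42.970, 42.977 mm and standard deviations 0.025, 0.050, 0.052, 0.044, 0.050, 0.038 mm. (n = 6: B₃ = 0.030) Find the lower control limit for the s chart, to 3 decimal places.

0.001

s̄ = (0.025 + 0.050 + 0.052 + 0.044 + 0.050 + 0.038) / 6 = 0.0432
LCL_s = B₃·s̄ = 0.030 × 0.0432 = 0.0013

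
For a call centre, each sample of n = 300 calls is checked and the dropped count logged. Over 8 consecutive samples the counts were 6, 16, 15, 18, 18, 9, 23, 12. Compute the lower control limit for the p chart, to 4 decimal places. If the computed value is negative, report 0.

p̄ = Σdᵢ / (k·n) = 117 / (8 × 300) = 0.04875
LCL = p̄ − 3·√(p̄(1−p̄)/n) = 0.04875 − 3 × 0.01243 = 0.01145

0.0115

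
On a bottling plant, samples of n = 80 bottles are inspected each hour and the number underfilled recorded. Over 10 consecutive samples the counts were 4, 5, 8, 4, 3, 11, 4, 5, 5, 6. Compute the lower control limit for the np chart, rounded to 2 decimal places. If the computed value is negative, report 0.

0.00

p̄ = Σdᵢ / (k·n) = 55 / (10 × 80) = 0.06875
LCL = np̄ − 3·√(np̄(1−p̄)) = 5.5000 − 3 × 2.2632 = -1.2895 → 0 (negative, so LCL = 0)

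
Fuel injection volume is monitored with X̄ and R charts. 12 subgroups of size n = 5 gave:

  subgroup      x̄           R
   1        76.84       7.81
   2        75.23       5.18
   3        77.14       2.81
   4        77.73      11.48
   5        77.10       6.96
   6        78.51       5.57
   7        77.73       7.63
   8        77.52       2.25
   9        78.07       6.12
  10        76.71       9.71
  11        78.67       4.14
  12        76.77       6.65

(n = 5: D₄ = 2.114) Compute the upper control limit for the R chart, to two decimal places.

13.44

R̄ = (7.81 + 5.18 + 2.81 + 11.48 + 6.96 + 5.57 + 7.63 + 2.25 + 6.12 + 9.71 + 4.14 + 6.65) / 12 = 76.3100 / 12 = 6.3592
UCL_R = D₄·R̄ = 2.114 × 6.3592 = 13.4433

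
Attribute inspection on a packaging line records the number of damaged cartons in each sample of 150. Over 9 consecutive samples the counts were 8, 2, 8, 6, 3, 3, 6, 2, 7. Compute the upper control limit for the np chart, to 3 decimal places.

p̄ = Σdᵢ / (k·n) = 45 / (9 × 150) = 0.03333
UCL = np̄ + 3·√(np̄(1−p̄)) = 5.0000 + 3 × √(5.0000×0.96667) = 5.0000 + 3 × 2.1985 = 11.5955

11.595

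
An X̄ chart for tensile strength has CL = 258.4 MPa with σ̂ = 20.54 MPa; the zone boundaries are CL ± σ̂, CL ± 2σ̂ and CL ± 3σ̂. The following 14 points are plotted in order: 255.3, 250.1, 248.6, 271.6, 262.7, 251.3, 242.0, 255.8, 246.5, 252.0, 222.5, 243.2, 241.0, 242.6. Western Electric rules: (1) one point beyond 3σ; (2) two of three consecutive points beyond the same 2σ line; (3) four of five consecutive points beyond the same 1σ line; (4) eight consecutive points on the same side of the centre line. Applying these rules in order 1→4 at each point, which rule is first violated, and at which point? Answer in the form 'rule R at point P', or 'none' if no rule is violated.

rule 4 at point 13

Zone of each point (C = within 1σ̂, B = 1σ̂–2σ̂, A = 2σ̂–3σ̂, * = beyond 3σ̂; sign = side of CL): 1:-C, 2:-C, 3:-C, 4:+C, 5:+C, 6:-C, 7:-C, 8:-C, 9:-C, 10:-C, 11:-B, 12:-C, 13:-C, 14:-C
Rule 4 (eight consecutive points on the same side of the centre line) is satisfied at point 13.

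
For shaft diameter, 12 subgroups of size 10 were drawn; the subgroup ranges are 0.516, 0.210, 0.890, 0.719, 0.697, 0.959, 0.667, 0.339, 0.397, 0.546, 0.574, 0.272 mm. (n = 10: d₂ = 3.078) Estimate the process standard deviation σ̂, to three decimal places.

R̄ = (0.516 + 0.210 + 0.890 + 0.719 + 0.697 + 0.959 + 0.667 + 0.339 + 0.397 + 0.546 + 0.574 + 0.272) / 12 = 0.5655
σ̂ = R̄ / d₂ = 0.5655 / 3.078 = 0.1837

0.184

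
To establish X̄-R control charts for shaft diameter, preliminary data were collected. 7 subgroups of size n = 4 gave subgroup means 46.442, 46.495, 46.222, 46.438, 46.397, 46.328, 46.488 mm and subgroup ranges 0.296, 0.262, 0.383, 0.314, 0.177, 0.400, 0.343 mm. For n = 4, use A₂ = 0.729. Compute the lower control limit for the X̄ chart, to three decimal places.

46.175

X̄̄ = (46.442 + 46.495 + 46.222 + 46.438 + 46.397 + 46.328 + 46.488) / 7 = 324.8100 / 7 = 46.4014
R̄ = (0.296 + 0.262 + 0.383 + 0.314 + 0.177 + 0.400 + 0.343) / 7 = 2.1750 / 7 = 0.3107
LCL = X̄̄ − A₂·R̄ = 46.4014 − 0.729 × 0.3107 = 46.1749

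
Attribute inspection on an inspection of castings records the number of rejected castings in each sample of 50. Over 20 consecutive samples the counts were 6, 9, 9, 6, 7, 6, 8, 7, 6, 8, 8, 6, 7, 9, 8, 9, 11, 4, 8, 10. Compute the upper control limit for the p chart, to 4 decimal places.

0.3043

p̄ = Σdᵢ / (k·n) = 152 / (20 × 50) = 0.15200
UCL = p̄ + 3·√(p̄(1−p̄)/n) = 0.15200 + 3 × √(0.15200×0.84800/50) = 0.15200 + 3 × 0.05077 = 0.30432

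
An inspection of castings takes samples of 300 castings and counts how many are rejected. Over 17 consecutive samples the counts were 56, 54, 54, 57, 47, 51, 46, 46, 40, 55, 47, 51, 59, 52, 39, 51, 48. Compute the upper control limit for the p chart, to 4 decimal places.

0.2319

p̄ = Σdᵢ / (k·n) = 853 / (17 × 300) = 0.16725
UCL = p̄ + 3·√(p̄(1−p̄)/n) = 0.16725 + 3 × √(0.16725×0.83275/300) = 0.16725 + 3 × 0.02155 = 0.23190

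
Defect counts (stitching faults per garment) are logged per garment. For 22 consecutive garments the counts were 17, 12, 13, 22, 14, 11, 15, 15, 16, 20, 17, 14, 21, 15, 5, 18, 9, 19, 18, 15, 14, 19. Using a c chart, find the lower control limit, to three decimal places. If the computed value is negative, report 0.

c̄ = (17 + 12 + 13 + 22 + 14 + 11 + 15 + 15 + 16 + 20 + 17 + 14 + 21 + 15 + 5 + 18 + 9 + 19 + 18 + 15 + 14 + 19) / 22 = 339 / 22 = 15.4091
LCL = c̄ − 3√c̄ = 15.4091 − 3 × 3.9254 = 3.6328

3.633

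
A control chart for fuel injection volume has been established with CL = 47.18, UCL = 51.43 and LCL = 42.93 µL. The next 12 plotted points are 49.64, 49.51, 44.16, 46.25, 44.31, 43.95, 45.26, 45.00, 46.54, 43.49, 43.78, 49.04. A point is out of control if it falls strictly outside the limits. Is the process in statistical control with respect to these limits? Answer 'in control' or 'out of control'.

in control

All 12 points lie within [42.93, 51.43].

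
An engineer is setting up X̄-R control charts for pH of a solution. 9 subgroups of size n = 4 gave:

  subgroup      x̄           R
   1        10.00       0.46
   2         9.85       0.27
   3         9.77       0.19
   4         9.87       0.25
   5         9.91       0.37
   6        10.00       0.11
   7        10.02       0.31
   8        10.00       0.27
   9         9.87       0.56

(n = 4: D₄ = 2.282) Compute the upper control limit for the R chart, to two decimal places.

0.71

R̄ = (0.46 + 0.27 + 0.19 + 0.25 + 0.37 + 0.11 + 0.31 + 0.27 + 0.56) / 9 = 2.7900 / 9 = 0.3100
UCL_R = D₄·R̄ = 2.282 × 0.3100 = 0.7074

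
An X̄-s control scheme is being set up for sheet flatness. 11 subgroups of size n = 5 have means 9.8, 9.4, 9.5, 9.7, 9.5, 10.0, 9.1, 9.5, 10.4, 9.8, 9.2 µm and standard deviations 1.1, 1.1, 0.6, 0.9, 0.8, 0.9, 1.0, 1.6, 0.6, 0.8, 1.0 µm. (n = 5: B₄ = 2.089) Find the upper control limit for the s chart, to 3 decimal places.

s̄ = (1.1 + 1.1 + 0.6 + 0.9 + 0.8 + 0.9 + 1.0 + 1.6 + 0.6 + 0.8 + 1.0) / 11 = 0.9455
UCL_s = B₄·s̄ = 2.089 × 0.9455 = 1.9751

1.975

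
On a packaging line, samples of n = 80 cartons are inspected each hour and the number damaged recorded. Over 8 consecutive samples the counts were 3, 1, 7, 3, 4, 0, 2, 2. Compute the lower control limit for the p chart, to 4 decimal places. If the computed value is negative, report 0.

0.0000

p̄ = Σdᵢ / (k·n) = 22 / (8 × 80) = 0.03438
LCL = p̄ − 3·√(p̄(1−p̄)/n) = 0.03438 − 3 × 0.02037 = -0.02673 → 0 (negative, so LCL = 0)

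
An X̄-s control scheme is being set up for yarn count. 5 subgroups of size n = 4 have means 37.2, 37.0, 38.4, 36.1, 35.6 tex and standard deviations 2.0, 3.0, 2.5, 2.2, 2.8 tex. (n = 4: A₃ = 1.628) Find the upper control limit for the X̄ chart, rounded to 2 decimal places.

40.93

X̄̄ = (37.2 + 37.0 + 38.4 + 36.1 + 35.6) / 5 = 36.8600
s̄ = (2.0 + 3.0 + 2.5 + 2.2 + 2.8) / 5 = 2.5000
UCL = X̄̄ + A₃·s̄ = 36.8600 + 1.628 × 2.5000 = 40.9300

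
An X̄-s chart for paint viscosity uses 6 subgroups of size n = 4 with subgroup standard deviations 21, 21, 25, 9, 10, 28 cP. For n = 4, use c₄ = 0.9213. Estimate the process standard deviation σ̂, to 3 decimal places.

s̄ = (21 + 21 + 25 + 9 + 10 + 28) / 6 = 19.0000
σ̂ = s̄ / c₄ = 19.0000 / 0.9213 = 20.6230

20.623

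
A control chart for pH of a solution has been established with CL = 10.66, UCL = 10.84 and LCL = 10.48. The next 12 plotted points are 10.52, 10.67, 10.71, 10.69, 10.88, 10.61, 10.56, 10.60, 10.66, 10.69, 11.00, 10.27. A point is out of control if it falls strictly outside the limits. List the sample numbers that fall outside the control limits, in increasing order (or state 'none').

5, 11, 12

Compare each point to [10.48, 10.84]: sample 5 = 10.88 > UCL; sample 11 = 11.00 > UCL; sample 12 = 10.27 < LCL.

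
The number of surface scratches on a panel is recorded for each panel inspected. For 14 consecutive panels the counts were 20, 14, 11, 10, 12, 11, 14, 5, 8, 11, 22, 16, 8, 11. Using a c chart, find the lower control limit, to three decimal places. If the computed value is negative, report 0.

c̄ = (20 + 14 + 11 + 10 + 12 + 11 + 14 + 5 + 8 + 11 + 22 + 16 + 8 + 11) / 14 = 173 / 14 = 12.3571
LCL = c̄ − 3√c̄ = 12.3571 − 3 × 3.5153 = 1.8113

1.811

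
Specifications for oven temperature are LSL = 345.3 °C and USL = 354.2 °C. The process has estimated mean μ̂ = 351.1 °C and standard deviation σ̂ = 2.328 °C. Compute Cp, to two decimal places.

0.64

Cp = (USL − LSL) / (6σ̂) = (354.2 − 345.3) / (6 × 2.328) = 8.9000 / 13.9680 = 0.6372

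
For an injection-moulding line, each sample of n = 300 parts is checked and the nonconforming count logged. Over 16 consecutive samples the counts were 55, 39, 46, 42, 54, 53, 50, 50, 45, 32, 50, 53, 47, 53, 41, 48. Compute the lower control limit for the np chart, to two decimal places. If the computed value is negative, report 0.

28.43

p̄ = Σdᵢ / (k·n) = 758 / (16 × 300) = 0.15792
LCL = np̄ − 3·√(np̄(1−p̄)) = 47.3750 − 3 × 6.3161 = 28.4266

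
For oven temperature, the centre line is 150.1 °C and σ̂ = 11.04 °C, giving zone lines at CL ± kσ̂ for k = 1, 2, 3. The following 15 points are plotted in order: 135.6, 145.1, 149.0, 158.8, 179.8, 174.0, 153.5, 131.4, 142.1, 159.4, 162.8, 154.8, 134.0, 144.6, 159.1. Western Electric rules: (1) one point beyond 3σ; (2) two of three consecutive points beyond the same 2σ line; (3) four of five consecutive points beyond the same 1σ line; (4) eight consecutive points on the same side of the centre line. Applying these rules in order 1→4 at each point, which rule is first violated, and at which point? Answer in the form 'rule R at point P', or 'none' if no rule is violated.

rule 2 at point 6

Zone of each point (C = within 1σ̂, B = 1σ̂–2σ̂, A = 2σ̂–3σ̂, * = beyond 3σ̂; sign = side of CL): 1:-B, 2:-C, 3:-C, 4:+C, 5:+A, 6:+A, 7:+C, 8:-B, 9:-C, 10:+C, 11:+B, 12:+C, 13:-B, 14:-C, 15:+C
Rule 2 (two of three consecutive points beyond the same 2σ limit) is satisfied at point 6.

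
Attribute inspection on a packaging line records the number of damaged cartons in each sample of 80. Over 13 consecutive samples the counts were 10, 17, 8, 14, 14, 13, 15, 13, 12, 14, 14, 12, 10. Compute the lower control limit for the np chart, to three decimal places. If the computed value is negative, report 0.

2.942

p̄ = Σdᵢ / (k·n) = 166 / (13 × 80) = 0.15962
LCL = np̄ − 3·√(np̄(1−p̄)) = 12.7692 − 3 × 3.2758 = 2.9417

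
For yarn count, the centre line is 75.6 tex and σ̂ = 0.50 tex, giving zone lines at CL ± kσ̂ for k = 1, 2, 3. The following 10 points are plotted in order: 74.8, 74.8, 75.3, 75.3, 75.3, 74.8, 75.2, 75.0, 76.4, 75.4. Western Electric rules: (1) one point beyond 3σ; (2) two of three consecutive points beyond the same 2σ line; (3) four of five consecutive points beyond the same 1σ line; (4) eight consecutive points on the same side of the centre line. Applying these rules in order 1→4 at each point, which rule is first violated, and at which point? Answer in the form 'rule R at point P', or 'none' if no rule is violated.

rule 4 at point 8

Zone of each point (C = within 1σ̂, B = 1σ̂–2σ̂, A = 2σ̂–3σ̂, * = beyond 3σ̂; sign = side of CL): 1:-B, 2:-B, 3:-C, 4:-C, 5:-C, 6:-B, 7:-C, 8:-B, 9:+B, 10:-C
Rule 4 (eight consecutive points on the same side of the centre line) is satisfied at point 8.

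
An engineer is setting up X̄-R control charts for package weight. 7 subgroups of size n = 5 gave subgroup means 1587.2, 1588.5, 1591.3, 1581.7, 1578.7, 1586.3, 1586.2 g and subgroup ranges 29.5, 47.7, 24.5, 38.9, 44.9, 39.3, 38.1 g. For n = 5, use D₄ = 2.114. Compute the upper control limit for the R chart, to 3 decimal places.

79.396

R̄ = (29.5 + 47.7 + 24.5 + 38.9 + 44.9 + 39.3 + 38.1) / 7 = 262.9000 / 7 = 37.5571
UCL_R = D₄·R̄ = 2.114 × 37.5571 = 79.3958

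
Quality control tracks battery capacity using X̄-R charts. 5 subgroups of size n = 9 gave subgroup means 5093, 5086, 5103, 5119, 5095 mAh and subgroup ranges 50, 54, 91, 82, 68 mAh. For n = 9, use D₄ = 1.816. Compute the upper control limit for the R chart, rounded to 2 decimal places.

R̄ = (50 + 54 + 91 + 82 + 68) / 5 = 345.0000 / 5 = 69.0000
UCL_R = D₄·R̄ = 1.816 × 69.0000 = 125.3040

125.30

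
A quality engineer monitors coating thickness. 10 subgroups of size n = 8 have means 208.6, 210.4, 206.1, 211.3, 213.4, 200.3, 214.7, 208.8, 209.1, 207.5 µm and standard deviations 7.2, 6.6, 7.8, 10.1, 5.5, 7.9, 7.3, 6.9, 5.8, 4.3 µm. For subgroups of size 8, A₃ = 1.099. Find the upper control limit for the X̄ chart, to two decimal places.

216.65

X̄̄ = (208.6 + 210.4 + 206.1 + 211.3 + 213.4 + 200.3 + 214.7 + 208.8 + 209.1 + 207.5) / 10 = 209.0200
s̄ = (7.2 + 6.6 + 7.8 + 10.1 + 5.5 + 7.9 + 7.3 + 6.9 + 5.8 + 4.3) / 10 = 6.9400
UCL = X̄̄ + A₃·s̄ = 209.0200 + 1.099 × 6.9400 = 216.6471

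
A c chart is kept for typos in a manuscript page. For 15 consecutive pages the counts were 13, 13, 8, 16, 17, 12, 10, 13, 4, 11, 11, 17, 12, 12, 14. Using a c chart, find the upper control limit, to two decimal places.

c̄ = (13 + 13 + 8 + 16 + 17 + 12 + 10 + 13 + 4 + 11 + 11 + 17 + 12 + 12 + 14) / 15 = 183 / 15 = 12.2000
UCL = c̄ + 3√c̄ = 12.2000 + 3 × √12.2000 = 12.2000 + 3 × 3.4928 = 22.6785

22.68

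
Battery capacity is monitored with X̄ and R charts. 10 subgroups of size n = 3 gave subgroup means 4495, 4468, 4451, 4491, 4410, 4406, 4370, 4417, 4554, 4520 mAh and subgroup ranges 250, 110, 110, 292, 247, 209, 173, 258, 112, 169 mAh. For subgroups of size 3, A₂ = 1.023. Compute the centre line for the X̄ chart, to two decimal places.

X̄̄ = (4495 + 4468 + 4451 + 4491 + 4410 + 4406 + 4370 + 4417 + 4554 + 4520) / 10 = 44582.0000 / 10 = 4458.2000
CL = X̄̄ = 4458.2000

4458.20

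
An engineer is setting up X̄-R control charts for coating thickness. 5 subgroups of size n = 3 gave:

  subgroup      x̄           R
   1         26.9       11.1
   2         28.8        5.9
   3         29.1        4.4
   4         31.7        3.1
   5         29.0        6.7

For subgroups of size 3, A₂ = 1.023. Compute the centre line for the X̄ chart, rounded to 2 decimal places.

X̄̄ = (26.9 + 28.8 + 29.1 + 31.7 + 29.0) / 5 = 145.5000 / 5 = 29.1000
CL = X̄̄ = 29.1000

29.10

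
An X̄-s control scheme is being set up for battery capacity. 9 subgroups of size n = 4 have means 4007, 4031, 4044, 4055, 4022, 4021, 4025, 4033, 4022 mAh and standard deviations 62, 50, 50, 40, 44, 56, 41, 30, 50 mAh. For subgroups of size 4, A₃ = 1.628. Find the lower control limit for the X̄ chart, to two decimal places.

3952.37

X̄̄ = (4007 + 4031 + 4044 + 4055 + 4022 + 4021 + 4025 + 4033 + 4022) / 9 = 4028.8889
s̄ = (62 + 50 + 50 + 40 + 44 + 56 + 41 + 30 + 50) / 9 = 47.0000
LCL = X̄̄ − A₃·s̄ = 4028.8889 − 1.628 × 47.0000 = 3952.3729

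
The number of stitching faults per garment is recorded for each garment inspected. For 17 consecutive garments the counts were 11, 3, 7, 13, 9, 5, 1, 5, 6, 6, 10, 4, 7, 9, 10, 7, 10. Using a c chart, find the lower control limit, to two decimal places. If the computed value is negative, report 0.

c̄ = (11 + 3 + 7 + 13 + 9 + 5 + 1 + 5 + 6 + 6 + 10 + 4 + 7 + 9 + 10 + 7 + 10) / 17 = 123 / 17 = 7.2353
LCL = c̄ − 3√c̄ = 7.2353 − 3 × 2.6899 = -0.8343 → 0 (cannot be negative)

0.00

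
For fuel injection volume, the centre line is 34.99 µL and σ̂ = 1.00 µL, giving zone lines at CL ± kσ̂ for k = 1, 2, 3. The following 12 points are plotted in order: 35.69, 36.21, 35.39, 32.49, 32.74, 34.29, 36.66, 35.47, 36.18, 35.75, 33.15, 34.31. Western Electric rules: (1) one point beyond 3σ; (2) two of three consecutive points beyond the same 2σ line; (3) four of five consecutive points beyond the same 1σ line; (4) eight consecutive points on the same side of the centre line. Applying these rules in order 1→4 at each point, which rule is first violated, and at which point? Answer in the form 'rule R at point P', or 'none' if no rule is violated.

rule 2 at point 5

Zone of each point (C = within 1σ̂, B = 1σ̂–2σ̂, A = 2σ̂–3σ̂, * = beyond 3σ̂; sign = side of CL): 1:+C, 2:+B, 3:+C, 4:-A, 5:-A, 6:-C, 7:+B, 8:+C, 9:+B, 10:+C, 11:-B, 12:-C
Rule 2 (two of three consecutive points beyond the same 2σ limit) is satisfied at point 5.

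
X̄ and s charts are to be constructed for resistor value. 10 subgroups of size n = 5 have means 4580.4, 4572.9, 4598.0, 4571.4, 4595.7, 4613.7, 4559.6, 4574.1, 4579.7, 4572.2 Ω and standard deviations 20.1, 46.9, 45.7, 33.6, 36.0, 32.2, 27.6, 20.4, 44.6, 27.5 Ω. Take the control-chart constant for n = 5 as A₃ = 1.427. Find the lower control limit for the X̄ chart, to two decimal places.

X̄̄ = (4580.4 + 4572.9 + 4598.0 + 4571.4 + 4595.7 + 4613.7 + 4559.6 + 4574.1 + 4579.7 + 4572.2) / 10 = 4581.7700
s̄ = (20.1 + 46.9 + 45.7 + 33.6 + 36.0 + 32.2 + 27.6 + 20.4 + 44.6 + 27.5) / 10 = 33.4600
LCL = X̄̄ − A₃·s̄ = 4581.7700 − 1.427 × 33.4600 = 4534.0226

4534.02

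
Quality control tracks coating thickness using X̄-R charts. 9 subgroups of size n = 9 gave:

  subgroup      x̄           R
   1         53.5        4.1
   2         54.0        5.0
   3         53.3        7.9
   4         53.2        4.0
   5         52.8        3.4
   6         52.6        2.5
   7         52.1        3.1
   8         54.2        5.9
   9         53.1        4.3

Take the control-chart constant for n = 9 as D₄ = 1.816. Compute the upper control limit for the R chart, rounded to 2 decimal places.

R̄ = (4.1 + 5.0 + 7.9 + 4.0 + 3.4 + 2.5 + 3.1 + 5.9 + 4.3) / 9 = 40.2000 / 9 = 4.4667
UCL_R = D₄·R̄ = 1.816 × 4.4667 = 8.1115

8.11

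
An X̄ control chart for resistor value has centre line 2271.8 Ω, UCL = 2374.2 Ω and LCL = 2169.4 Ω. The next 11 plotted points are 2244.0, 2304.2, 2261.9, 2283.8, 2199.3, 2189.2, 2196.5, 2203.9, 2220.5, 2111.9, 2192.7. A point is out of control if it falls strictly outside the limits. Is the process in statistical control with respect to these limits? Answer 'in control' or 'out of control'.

out of control

Compare each point to [2169.4, 2374.2]: sample 10 = 2111.9 < LCL.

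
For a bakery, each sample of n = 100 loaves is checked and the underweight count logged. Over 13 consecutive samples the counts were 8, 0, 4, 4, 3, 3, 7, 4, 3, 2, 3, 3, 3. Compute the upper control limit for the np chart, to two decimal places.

9.22

p̄ = Σdᵢ / (k·n) = 47 / (13 × 100) = 0.03615
UCL = np̄ + 3·√(np̄(1−p̄)) = 3.6154 + 3 × √(3.6154×0.96385) = 3.6154 + 3 × 1.8667 = 9.2156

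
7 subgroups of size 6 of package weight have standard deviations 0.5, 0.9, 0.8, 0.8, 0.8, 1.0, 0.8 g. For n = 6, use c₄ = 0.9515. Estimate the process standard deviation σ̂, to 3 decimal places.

s̄ = (0.5 + 0.9 + 0.8 + 0.8 + 0.8 + 1.0 + 0.8) / 7 = 0.8000
σ̂ = s̄ / c₄ = 0.8000 / 0.9515 = 0.8408

0.841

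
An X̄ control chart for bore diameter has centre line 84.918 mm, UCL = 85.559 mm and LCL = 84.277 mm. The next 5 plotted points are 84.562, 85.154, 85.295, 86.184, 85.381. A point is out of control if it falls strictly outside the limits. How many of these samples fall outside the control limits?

1

Compare each point to [84.277, 85.559]: sample 4 = 86.184 > UCL.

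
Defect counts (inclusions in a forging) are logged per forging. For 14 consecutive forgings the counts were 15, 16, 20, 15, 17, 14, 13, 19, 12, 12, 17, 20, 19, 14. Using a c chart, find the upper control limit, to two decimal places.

27.90

c̄ = (15 + 16 + 20 + 15 + 17 + 14 + 13 + 19 + 12 + 12 + 17 + 20 + 19 + 14) / 14 = 223 / 14 = 15.9286
UCL = c̄ + 3√c̄ = 15.9286 + 3 × √15.9286 = 15.9286 + 3 × 3.9911 = 27.9018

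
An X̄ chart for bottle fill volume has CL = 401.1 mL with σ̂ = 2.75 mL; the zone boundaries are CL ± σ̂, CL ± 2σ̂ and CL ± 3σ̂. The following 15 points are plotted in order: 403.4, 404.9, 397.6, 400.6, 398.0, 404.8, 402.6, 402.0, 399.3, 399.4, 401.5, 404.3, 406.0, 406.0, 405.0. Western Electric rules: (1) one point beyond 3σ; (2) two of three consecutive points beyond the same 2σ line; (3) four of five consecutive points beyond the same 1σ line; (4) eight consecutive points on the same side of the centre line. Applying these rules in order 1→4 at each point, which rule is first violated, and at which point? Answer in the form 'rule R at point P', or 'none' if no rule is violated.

rule 3 at point 15

Zone of each point (C = within 1σ̂, B = 1σ̂–2σ̂, A = 2σ̂–3σ̂, * = beyond 3σ̂; sign = side of CL): 1:+C, 2:+B, 3:-B, 4:-C, 5:-B, 6:+B, 7:+C, 8:+C, 9:-C, 10:-C, 11:+C, 12:+B, 13:+B, 14:+B, 15:+B
Rule 3 (four of five consecutive points beyond the same 1σ limit) is satisfied at point 15.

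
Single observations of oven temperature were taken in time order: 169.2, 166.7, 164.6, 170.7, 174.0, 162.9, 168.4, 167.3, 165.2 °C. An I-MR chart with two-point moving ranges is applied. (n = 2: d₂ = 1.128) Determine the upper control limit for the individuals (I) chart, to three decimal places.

178.903

X̄ = (169.2 + 166.7 + 164.6 + 170.7 + 174.0 + 162.9 + 168.4 + 167.3 + 165.2) / 9 = 167.6667
Moving ranges: 2.5, 2.1, 6.1, 3.3, 11.1, 5.5, 1.1, 2.1; M̄R̄ = 33.8000 / 8 = 4.2250
UCL = X̄ + 3·M̄R̄/d₂ = 167.6667 + 3 × 4.2250 / 1.128 = 178.9034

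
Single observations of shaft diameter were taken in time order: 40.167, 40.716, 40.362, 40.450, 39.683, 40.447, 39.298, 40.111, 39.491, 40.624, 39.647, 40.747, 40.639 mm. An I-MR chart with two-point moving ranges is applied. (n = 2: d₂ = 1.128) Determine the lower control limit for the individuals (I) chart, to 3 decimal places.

X̄ = (40.167 + 40.716 + 40.362 + 40.450 + 39.683 + 40.447 + 39.298 + 40.111 + 39.491 + 40.624 + 39.647 + 40.747 + 40.639) / 13 = 40.1832
Moving ranges: 0.549, 0.354, 0.088, 0.767, 0.764, 1.149, 0.813, 0.620, 1.133, 0.977, 1.100, 0.108; M̄R̄ = 8.4220 / 12 = 0.7018
LCL = X̄ − 3·M̄R̄/d₂ = 40.1832 − 3 × 0.7018 / 1.128 = 38.3167

38.317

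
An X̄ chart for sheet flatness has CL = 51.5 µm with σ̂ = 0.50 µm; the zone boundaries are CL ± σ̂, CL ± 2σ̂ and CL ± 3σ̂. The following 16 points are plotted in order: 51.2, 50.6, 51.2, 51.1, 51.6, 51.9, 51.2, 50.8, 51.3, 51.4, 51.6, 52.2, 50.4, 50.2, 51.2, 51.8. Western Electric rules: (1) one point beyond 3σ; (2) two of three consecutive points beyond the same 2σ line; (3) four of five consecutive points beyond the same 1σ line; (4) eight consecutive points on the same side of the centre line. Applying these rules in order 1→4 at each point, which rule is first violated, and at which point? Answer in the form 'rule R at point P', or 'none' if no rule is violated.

Zone of each point (C = within 1σ̂, B = 1σ̂–2σ̂, A = 2σ̂–3σ̂, * = beyond 3σ̂; sign = side of CL): 1:-C, 2:-B, 3:-C, 4:-C, 5:+C, 6:+C, 7:-C, 8:-B, 9:-C, 10:-C, 11:+C, 12:+B, 13:-A, 14:-A, 15:-C, 16:+C
Rule 2 (two of three consecutive points beyond the same 2σ limit) is satisfied at point 14.

rule 2 at point 14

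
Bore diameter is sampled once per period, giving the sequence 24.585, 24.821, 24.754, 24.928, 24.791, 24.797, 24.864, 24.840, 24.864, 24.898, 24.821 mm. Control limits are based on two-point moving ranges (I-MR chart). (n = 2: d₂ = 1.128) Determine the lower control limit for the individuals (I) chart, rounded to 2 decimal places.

X̄ = (24.585 + 24.821 + 24.754 + 24.928 + 24.791 + 24.797 + 24.864 + 24.840 + 24.864 + 24.898 + 24.821) / 11 = 24.8148
Moving ranges: 0.236, 0.067, 0.174, 0.137, 0.006, 0.067, 0.024, 0.024, 0.034, 0.077; M̄R̄ = 0.8460 / 10 = 0.0846
LCL = X̄ − 3·M̄R̄/d₂ = 24.8148 − 3 × 0.0846 / 1.128 = 24.5898

24.59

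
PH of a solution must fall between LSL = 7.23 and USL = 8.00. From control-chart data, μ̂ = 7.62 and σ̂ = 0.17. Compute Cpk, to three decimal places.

Cpu = (USL − μ̂) / (3σ̂) = (8.00 − 7.62) / (3 × 0.17) = 0.7451; Cpl = (μ̂ − LSL) / (3σ̂) = (7.62 − 7.23) / (3 × 0.17) = 0.7647; Cpk = min(Cpu, Cpl) = 0.7451

0.745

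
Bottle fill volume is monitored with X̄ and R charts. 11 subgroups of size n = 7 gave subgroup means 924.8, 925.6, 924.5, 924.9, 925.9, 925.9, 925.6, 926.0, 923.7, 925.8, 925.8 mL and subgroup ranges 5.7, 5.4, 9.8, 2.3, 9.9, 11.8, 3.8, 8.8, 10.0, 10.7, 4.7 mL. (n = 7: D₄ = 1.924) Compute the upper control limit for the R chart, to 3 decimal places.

14.500

R̄ = (5.7 + 5.4 + 9.8 + 2.3 + 9.9 + 11.8 + 3.8 + 8.8 + 10.0 + 10.7 + 4.7) / 11 = 82.9000 / 11 = 7.5364
UCL_R = D₄·R̄ = 1.924 × 7.5364 = 14.5000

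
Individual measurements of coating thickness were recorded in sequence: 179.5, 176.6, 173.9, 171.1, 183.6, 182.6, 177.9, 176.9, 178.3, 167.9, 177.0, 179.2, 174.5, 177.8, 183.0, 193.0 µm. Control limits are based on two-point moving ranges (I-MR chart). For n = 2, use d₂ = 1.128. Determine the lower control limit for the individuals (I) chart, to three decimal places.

X̄ = (179.5 + 176.6 + 173.9 + 171.1 + 183.6 + 182.6 + 177.9 + 176.9 + 178.3 + 167.9 + 177.0 + 179.2 + 174.5 + 177.8 + 183.0 + 193.0) / 16 = 178.3000
Moving ranges: 2.9, 2.7, 2.8, 12.5, 1.0, 4.7, 1.0, 1.4, 10.4, 9.1, 2.2, 4.7, 3.3, 5.2, 10.0; M̄R̄ = 73.9000 / 15 = 4.9267
LCL = X̄ − 3·M̄R̄/d₂ = 178.3000 − 3 × 4.9267 / 1.128 = 165.1972

165.197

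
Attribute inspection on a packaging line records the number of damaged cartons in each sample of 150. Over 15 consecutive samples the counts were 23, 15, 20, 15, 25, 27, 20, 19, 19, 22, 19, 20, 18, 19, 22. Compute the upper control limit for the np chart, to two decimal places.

32.74

p̄ = Σdᵢ / (k·n) = 303 / (15 × 150) = 0.13467
UCL = np̄ + 3·√(np̄(1−p̄)) = 20.2000 + 3 × √(20.2000×0.86533) = 20.2000 + 3 × 4.1809 = 32.7426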